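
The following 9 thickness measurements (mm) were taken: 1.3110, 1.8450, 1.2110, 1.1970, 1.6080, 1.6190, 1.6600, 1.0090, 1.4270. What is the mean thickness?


Formula: Average = sum / n
Substituting: Average = 12.8870 / 9
Result: 1.4319 mm


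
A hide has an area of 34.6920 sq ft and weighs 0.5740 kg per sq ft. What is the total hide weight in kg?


Formula: Weight = area * weight_per_sqft
Substituting: Weight = 34.6920 * 0.5740
Result: 19.9132 kg


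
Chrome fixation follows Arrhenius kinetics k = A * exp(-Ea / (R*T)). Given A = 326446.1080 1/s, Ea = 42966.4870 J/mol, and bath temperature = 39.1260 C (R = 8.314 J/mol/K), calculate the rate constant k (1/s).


T_K = T_C + 273.15 = 39.1260 + 273.15 = 312.2760 K
exponent = -Ea / (R * T_K) = -42966.4870 / (8.314 * 312.2760) = -16.5494
k = A * exp(exponent) = 326446.1080 * exp(-16.5494) = 0.0212088 1/s


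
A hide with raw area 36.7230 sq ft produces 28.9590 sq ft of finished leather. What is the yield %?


Formula: Yield = finished / raw * 100
Substituting: Yield = 28.9590 / 36.7230 * 100
Result: 78.8579 %


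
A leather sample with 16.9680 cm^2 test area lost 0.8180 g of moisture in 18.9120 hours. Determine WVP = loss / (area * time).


Formula: WVP = loss / (area * time)
Substituting: WVP = 0.8180 / (16.9680 * 18.9120)
Result: 0.00254909 g/(cm^2*hr)


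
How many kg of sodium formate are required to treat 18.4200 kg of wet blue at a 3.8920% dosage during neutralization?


Formula: Neutralizer = substrate * pct / 100
Substituting: Neutralizer = 18.4200 * 3.8920 / 100
Result: 0.7169 kg


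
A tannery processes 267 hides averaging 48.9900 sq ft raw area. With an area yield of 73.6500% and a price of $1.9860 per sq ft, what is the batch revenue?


Raw_total = N * avg_area = 267 * 48.9900 = 13080.3300 sq ft
Finished = Raw_total * yield / 100 = 13080.3300 * 73.6500 / 100 = 9633.6630 sq ft
Value = Finished * price = 9633.6630 * 1.9860 = 19132.4548 $


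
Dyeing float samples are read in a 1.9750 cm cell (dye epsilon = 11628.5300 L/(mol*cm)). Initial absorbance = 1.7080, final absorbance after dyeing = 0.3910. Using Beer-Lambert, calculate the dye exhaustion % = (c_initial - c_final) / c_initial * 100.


c_initial = A_i / (epsilon * l) = 1.7080 / (11628.5300 * 1.9750) = 7.4370e-05 mol/L
c_final = A_f / (epsilon * l) = 0.3910 / (11628.5300 * 1.9750) = 1.7025e-05 mol/L
Exhaustion = (c_initial - c_final) / c_initial * 100 = (7.4370e-05 - 1.7025e-05) / 7.4370e-05 * 100 = 77.1077 %


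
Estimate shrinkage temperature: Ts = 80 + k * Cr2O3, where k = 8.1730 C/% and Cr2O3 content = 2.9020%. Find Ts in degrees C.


Formula: Ts = 80 + k * Cr2O3
Substituting: Ts = 80 + 8.1730 * 2.9020
Result: 103.7180 C


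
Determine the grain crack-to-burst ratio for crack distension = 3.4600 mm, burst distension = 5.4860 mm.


Formula: Ratio = crack / burst
Substituting: Ratio = 3.4600 / 5.4860
Result: 0.6307


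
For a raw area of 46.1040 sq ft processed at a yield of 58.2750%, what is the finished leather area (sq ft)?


Formula: finished = raw * yield / 100
Substituting: finished = 46.1040 * 58.2750 / 100
Result: 26.8671 sq ft


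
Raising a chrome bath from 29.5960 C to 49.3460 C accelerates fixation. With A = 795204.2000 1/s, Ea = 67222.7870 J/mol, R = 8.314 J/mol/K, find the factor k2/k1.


T1 = 29.5960 + 273.15 = 302.7460 K; T2 = 49.3460 + 273.15 = 322.4960 K
k1 = A * exp(-Ea/(R*T1)) = 795204.2000 * exp(-67222.7870/(8.314*302.7460)) = 2.0031e-06 1/s
k2 = A * exp(-Ea/(R*T2)) = 795204.2000 * exp(-67222.7870/(8.314*322.4960)) = 1.0281e-05 1/s
k2/k1 = 1.0281e-05 / 2.0031e-06 = 5.1324


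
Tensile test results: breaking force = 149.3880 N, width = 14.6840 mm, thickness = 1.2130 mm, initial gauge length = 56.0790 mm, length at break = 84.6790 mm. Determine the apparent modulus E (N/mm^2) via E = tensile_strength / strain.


TS = F / (w * t) = 149.3880 / (14.6840 * 1.2130) = 8.3871 N/mm^2
strain = (Lf - L0) / L0 = (84.6790 - 56.0790) / 56.0790 = 0.5100
E = TS / strain = 8.3871 / 0.5100 = 16.4454 N/mm^2


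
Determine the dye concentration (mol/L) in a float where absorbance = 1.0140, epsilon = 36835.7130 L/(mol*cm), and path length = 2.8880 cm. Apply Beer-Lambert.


Formula: c = A / (epsilon * l)
Substituting: c = 1.0140 / (36835.7130 * 2.8880)
Result: 9.5317e-06 mol/L


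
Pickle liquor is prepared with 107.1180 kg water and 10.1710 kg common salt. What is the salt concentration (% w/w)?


Formula: Conc = salt / (water + salt) * 100
Substituting: Conc = 10.1710 / (107.1180 + 10.1710) * 100
Result: 8.6717 %


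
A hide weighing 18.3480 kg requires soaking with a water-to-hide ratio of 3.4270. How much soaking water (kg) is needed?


Formula: Water = hide_weight * ratio
Substituting: Water = 18.3480 * 3.4270
Result: 62.8786 kg


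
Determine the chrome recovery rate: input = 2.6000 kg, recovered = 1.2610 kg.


Formula: Recovery = recovered / input * 100
Substituting: Recovery = 1.2610 / 2.6000 * 100
Result: 48.5000 %


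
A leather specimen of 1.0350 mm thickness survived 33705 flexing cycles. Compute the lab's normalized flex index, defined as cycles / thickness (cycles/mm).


Formula: Index = cycles / thickness
Substituting: Index = 33705 / 1.0350
Result: 32565.2174 cycles/mm


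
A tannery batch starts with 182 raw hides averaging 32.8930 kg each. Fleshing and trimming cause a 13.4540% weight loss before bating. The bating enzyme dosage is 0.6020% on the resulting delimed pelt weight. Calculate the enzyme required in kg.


Total_raw = N * avg_wt = 182 * 32.8930 = 5986.5260 kg
Substrate = Total_raw * (1 - loss/100) = 5986.5260 * (1 - 13.4540/100) = 5181.0988 kg
Enzyme = Substrate * pct / 100 = 5181.0988 * 0.6020 / 100 = 31.1902 kg


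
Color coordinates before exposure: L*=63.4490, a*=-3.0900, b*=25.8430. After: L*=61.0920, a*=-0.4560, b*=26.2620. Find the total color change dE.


dL = -2.3570, da = 2.6340, db = 0.4190
dE = sqrt((-2.3570)^2 + 2.6340^2 + 0.4190^2) = 3.5593


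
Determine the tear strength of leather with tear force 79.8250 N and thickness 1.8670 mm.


Formula: Tear strength = force / thickness
Substituting: Tear strength = 79.8250 / 1.8670
Result: 42.7558 N/mm


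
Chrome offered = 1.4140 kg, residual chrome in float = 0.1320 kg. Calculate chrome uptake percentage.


Formula: Uptake = (offered - residual) / offered * 100
Substituting: Uptake = (1.4140 - 0.1320) / 1.4140 * 100
Result: 90.6648 %


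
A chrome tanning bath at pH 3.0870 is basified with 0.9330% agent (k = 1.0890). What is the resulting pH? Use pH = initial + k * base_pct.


Formula: pH_final = pH_initial + k * base_pct
Substituting: pH_final = 3.0870 + 1.0890 * 0.9330
Result: 4.1030


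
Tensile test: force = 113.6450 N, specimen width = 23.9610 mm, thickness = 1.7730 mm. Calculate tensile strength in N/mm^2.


Formula: TS = force / (width * thickness)
Substituting: TS = 113.6450 / (23.9610 * 1.7730)
Result: 2.6751 N/mm^2


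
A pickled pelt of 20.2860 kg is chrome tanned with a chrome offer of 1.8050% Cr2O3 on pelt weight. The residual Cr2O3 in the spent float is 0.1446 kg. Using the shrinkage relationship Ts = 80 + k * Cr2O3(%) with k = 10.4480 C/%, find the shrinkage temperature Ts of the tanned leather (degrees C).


Offered = pelt * offer_pct / 100 = 20.2860 * 1.8050 / 100 = 0.3662 kg
Uptake = offered - residual = 0.3662 - 0.1446 = 0.2216 kg
Cr2O3% on pelt = uptake / pelt * 100 = 0.2216 / 20.2860 * 100 = 1.0922 %
Ts = 80 + k * Cr2O3% = 80 + 10.4480 * 1.0922 = 91.4112 C


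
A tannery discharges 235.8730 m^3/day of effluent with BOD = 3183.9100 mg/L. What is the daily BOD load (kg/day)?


Formula: BOD_load = volume * conc / 1000
Substituting: BOD_load = 235.8730 * 3183.9100 / 1000
Result: 750.9984 kg/day


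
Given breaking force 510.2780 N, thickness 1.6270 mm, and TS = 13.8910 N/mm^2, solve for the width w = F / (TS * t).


Formula: w = F / (TS * t)
Substituting: w = 510.2780 / (13.8910 * 1.6270)
Result: 22.5780 mm


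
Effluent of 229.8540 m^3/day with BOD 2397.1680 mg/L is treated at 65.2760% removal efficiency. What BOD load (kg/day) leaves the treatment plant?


Load_in = volume * conc / 1000 = 229.8540 * 2397.1680 / 1000 = 550.9987 kg/day
Removed = Load_in * eff / 100 = 550.9987 * 65.2760 / 100 = 359.6699 kg/day
Load_out = Load_in - Removed = 550.9987 - 359.6699 = 191.3288 kg/day


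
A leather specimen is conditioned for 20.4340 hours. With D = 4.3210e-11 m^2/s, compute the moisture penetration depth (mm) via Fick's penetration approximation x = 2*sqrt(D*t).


t = 20.4340 hr * 3600 = 73562.4000 s
D * t = 4.3210e-11 * 73562.4000 = 3.1786e-06
x = 2 * sqrt(D*t) = 2 * sqrt(3.1786e-06) = 0.00356574 m = 3.5657 mm


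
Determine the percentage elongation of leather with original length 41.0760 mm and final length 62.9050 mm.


Formula: Elongation = (Lf - L0) / L0 * 100
Substituting: Elongation = (62.9050 - 41.0760) / 41.0760 * 100
Result: 53.1430 %


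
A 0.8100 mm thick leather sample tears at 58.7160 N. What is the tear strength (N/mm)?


Formula: Tear strength = force / thickness
Substituting: Tear strength = 58.7160 / 0.8100
Result: 72.4889 N/mm


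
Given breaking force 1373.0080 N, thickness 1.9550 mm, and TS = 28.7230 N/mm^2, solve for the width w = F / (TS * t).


Formula: w = F / (TS * t)
Substituting: w = 1373.0080 / (28.7230 * 1.9550)
Result: 24.4510 mm


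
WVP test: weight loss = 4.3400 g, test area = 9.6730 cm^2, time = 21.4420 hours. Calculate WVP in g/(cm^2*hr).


Formula: WVP = loss / (area * time)
Substituting: WVP = 4.3400 / (9.6730 * 21.4420)
Result: 0.0209249 g/(cm^2*hr)


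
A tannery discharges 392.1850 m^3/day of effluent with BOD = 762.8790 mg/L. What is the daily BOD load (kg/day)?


Formula: BOD_load = volume * conc / 1000
Substituting: BOD_load = 392.1850 * 762.8790 / 1000
Result: 299.1897 kg/day


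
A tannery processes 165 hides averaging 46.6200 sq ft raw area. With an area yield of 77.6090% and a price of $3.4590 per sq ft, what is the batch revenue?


Raw_total = N * avg_area = 165 * 46.6200 = 7692.3000 sq ft
Finished = Raw_total * yield / 100 = 7692.3000 * 77.6090 / 100 = 5969.9171 sq ft
Value = Finished * price = 5969.9171 * 3.4590 = 20649.9433 $


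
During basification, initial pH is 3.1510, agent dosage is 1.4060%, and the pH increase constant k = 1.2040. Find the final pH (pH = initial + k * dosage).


Formula: pH_final = pH_initial + k * base_pct
Substituting: pH_final = 3.1510 + 1.2040 * 1.4060
Result: 4.8438


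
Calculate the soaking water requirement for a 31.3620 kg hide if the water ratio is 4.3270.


Formula: Water = hide_weight * ratio
Substituting: Water = 31.3620 * 4.3270
Result: 135.7034 kg


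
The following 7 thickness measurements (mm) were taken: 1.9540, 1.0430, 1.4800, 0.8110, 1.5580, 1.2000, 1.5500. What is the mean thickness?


Formula: Average = sum / n
Substituting: Average = 9.5960 / 7
Result: 1.3709 mm


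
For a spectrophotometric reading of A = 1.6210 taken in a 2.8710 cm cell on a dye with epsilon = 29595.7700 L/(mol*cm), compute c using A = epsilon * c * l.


Formula: c = A / (epsilon * l)
Substituting: c = 1.6210 / (29595.7700 * 2.8710)
Result: 1.9077e-05 mol/L


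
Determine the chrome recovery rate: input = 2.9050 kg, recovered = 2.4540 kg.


Formula: Recovery = recovered / input * 100
Substituting: Recovery = 2.4540 / 2.9050 * 100
Result: 84.4750 %


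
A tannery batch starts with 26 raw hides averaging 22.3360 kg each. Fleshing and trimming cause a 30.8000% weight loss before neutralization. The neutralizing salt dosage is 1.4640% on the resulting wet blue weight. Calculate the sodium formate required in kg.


Total_raw = N * avg_wt = 26 * 22.3360 = 580.7360 kg
Substrate = Total_raw * (1 - loss/100) = 580.7360 * (1 - 30.8000/100) = 401.8693 kg
Neutralizer = Substrate * pct / 100 = 401.8693 * 1.4640 / 100 = 5.8834 kg


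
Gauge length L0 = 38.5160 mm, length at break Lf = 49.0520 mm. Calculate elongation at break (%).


Formula: Elongation = (Lf - L0) / L0 * 100
Substituting: Elongation = (49.0520 - 38.5160) / 38.5160 * 100
Result: 27.3549 %


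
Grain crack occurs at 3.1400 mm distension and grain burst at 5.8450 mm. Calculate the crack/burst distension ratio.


Formula: Ratio = crack / burst
Substituting: Ratio = 3.1400 / 5.8450
Result: 0.5372


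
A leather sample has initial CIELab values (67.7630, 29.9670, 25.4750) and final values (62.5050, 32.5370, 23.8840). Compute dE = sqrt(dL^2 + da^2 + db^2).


dL = -5.2580, da = 2.5700, db = -1.5910
dE = sqrt((-5.2580)^2 + 2.5700^2 + (-1.5910)^2) = 6.0649


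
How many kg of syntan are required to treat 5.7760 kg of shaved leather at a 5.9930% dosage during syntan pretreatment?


Formula: Syntan = substrate * pct / 100
Substituting: Syntan = 5.7760 * 5.9930 / 100
Result: 0.3462 kg


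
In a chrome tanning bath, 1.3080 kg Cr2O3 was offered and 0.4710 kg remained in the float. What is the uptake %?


Formula: Uptake = (offered - residual) / offered * 100
Substituting: Uptake = (1.3080 - 0.4710) / 1.3080 * 100
Result: 63.9908 %


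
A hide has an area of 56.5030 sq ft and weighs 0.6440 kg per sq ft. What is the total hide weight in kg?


Formula: Weight = area * weight_per_sqft
Substituting: Weight = 56.5030 * 0.6440
Result: 36.3879 kg


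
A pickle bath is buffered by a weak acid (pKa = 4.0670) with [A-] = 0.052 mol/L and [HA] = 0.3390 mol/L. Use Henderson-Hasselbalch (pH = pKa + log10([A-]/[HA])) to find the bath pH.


ratio = [A-] / [HA] = 0.052 / 0.3390 = 0.1534
log10(ratio) = -0.8142
pH = pKa + log10(ratio) = 4.0670 - 0.8142 = 3.2528


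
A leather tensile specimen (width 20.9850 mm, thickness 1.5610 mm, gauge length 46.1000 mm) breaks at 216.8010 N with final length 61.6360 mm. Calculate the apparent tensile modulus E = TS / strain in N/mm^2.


TS = F / (w * t) = 216.8010 / (20.9850 * 1.5610) = 6.6183 N/mm^2
strain = (Lf - L0) / L0 = (61.6360 - 46.1000) / 46.1000 = 0.3370
E = TS / strain = 6.6183 / 0.3370 = 19.6386 N/mm^2


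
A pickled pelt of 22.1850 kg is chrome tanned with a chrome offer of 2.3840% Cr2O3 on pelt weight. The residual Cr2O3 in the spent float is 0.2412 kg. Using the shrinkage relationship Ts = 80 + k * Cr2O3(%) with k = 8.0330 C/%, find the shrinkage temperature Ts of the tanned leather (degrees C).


Offered = pelt * offer_pct / 100 = 22.1850 * 2.3840 / 100 = 0.5289 kg
Uptake = offered - residual = 0.5289 - 0.2412 = 0.2877 kg
Cr2O3% on pelt = uptake / pelt * 100 = 0.2877 / 22.1850 * 100 = 1.2968 %
Ts = 80 + k * Cr2O3% = 80 + 8.0330 * 1.2968 = 90.4170 C


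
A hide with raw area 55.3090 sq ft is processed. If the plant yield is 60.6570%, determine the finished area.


Formula: finished = raw * yield / 100
Substituting: finished = 55.3090 * 60.6570 / 100
Result: 33.5488 sq ft


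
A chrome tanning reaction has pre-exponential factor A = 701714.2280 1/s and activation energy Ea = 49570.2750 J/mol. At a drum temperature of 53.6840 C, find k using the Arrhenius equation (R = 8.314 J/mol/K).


T_K = T_C + 273.15 = 53.6840 + 273.15 = 326.8340 K
exponent = -Ea / (R * T_K) = -49570.2750 / (8.314 * 326.8340) = -18.2425
k = A * exp(exponent) = 701714.2280 * exp(-18.2425) = 0.00838587 1/s


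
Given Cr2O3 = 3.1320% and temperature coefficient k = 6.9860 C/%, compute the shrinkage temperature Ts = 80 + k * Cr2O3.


Formula: Ts = 80 + k * Cr2O3
Substituting: Ts = 80 + 6.9860 * 3.1320
Result: 101.8802 C


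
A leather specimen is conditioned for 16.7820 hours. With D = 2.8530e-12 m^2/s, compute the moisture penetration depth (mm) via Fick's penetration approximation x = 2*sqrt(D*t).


t = 16.7820 hr * 3600 = 60415.2000 s
D * t = 2.8530e-12 * 60415.2000 = 1.7236e-07
x = 2 * sqrt(D*t) = 2 * sqrt(1.7236e-07) = 8.3034e-04 m = 0.8303 mm


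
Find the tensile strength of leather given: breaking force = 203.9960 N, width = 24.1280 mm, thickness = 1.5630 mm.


Formula: TS = force / (width * thickness)
Substituting: TS = 203.9960 / (24.1280 * 1.5630)
Result: 5.4093 N/mm^2


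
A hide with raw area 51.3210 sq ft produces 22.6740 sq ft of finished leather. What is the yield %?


Formula: Yield = finished / raw * 100
Substituting: Yield = 22.6740 / 51.3210 * 100
Result: 44.1807 %


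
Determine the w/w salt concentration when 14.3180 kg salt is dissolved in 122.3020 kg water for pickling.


Formula: Conc = salt / (water + salt) * 100
Substituting: Conc = 14.3180 / (122.3020 + 14.3180) * 100
Result: 10.4802 %


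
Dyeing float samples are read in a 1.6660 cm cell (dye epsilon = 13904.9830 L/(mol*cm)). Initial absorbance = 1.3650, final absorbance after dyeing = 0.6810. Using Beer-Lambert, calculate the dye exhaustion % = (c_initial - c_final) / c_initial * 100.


c_initial = A_i / (epsilon * l) = 1.3650 / (13904.9830 * 1.6660) = 5.8923e-05 mol/L
c_final = A_f / (epsilon * l) = 0.6810 / (13904.9830 * 1.6660) = 2.9397e-05 mol/L
Exhaustion = (c_initial - c_final) / c_initial * 100 = (5.8923e-05 - 2.9397e-05) / 5.8923e-05 * 100 = 50.1099 %


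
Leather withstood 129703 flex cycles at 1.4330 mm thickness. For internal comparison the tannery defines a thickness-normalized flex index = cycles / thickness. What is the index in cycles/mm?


Formula: Index = cycles / thickness
Substituting: Index = 129703 / 1.4330
Result: 90511.5143 cycles/mm


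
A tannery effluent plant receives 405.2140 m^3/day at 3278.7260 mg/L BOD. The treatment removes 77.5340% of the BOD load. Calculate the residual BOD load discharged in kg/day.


Load_in = volume * conc / 1000 = 405.2140 * 3278.7260 / 1000 = 1328.5857 kg/day
Removed = Load_in * eff / 100 = 1328.5857 * 77.5340 / 100 = 1030.1056 kg/day
Load_out = Load_in - Removed = 1328.5857 - 1030.1056 = 298.4801 kg/day


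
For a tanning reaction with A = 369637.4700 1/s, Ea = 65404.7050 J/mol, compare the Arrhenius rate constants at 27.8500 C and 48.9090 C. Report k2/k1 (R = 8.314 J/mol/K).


T1 = 27.8500 + 273.15 = 301.0000 K; T2 = 48.9090 + 273.15 = 322.0590 K
k1 = A * exp(-Ea/(R*T1)) = 369637.4700 * exp(-65404.7050/(8.314*301.0000)) = 1.6490e-06 1/s
k2 = A * exp(-Ea/(R*T2)) = 369637.4700 * exp(-65404.7050/(8.314*322.0590)) = 9.1081e-06 1/s
k2/k1 = 9.1081e-06 / 1.6490e-06 = 5.5233


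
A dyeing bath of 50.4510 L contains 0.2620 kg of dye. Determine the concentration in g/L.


Formula: Conc = dye_mass(kg) / volume(L) * 1000
Substituting: Conc = 0.2620 / 50.4510 * 1000
Result: 5.1932 g/L


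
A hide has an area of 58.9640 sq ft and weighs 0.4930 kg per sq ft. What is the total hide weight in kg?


Formula: Weight = area * weight_per_sqft
Substituting: Weight = 58.9640 * 0.4930
Result: 29.0693 kg


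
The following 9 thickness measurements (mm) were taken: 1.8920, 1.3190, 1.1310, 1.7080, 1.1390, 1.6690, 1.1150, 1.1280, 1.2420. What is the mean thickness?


Formula: Average = sum / n
Substituting: Average = 12.3430 / 9
Result: 1.3714 mm


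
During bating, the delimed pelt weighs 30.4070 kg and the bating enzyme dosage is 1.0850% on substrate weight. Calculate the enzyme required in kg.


Formula: Enzyme = substrate * pct / 100
Substituting: Enzyme = 30.4070 * 1.0850 / 100
Result: 0.3299 kg


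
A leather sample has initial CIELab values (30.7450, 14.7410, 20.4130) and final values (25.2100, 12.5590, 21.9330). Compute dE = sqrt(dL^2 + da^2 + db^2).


dL = -5.5350, da = -2.1820, db = 1.5200
dE = sqrt((-5.5350)^2 + (-2.1820)^2 + 1.5200^2) = 6.1407


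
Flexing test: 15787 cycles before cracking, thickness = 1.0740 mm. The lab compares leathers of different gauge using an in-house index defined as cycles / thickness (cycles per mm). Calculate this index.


Formula: Index = cycles / thickness
Substituting: Index = 15787 / 1.0740
Result: 14699.2551 cycles/mm


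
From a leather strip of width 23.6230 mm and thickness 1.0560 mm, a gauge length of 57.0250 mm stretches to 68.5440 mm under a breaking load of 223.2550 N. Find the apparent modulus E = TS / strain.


TS = F / (w * t) = 223.2550 / (23.6230 * 1.0560) = 8.9496 N/mm^2
strain = (Lf - L0) / L0 = (68.5440 - 57.0250) / 57.0250 = 0.2020
E = TS / strain = 8.9496 / 0.2020 = 44.3050 N/mm^2


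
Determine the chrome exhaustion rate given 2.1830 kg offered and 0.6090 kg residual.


Formula: Uptake = (offered - residual) / offered * 100
Substituting: Uptake = (2.1830 - 0.6090) / 2.1830 * 100
Result: 72.1026 %


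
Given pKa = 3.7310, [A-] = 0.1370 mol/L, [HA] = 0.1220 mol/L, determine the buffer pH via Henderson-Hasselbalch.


ratio = [A-] / [HA] = 0.1370 / 0.1220 = 1.1230
log10(ratio) = 0.0503607
pH = pKa + log10(ratio) = 3.7310 + 0.0503607 = 3.7814


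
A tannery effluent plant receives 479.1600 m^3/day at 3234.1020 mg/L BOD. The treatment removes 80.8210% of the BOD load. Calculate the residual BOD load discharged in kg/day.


Load_in = volume * conc / 1000 = 479.1600 * 3234.1020 / 1000 = 1549.6523 kg/day
Removed = Load_in * eff / 100 = 1549.6523 * 80.8210 / 100 = 1252.4445 kg/day
Load_out = Load_in - Removed = 1549.6523 - 1252.4445 = 297.2078 kg/day


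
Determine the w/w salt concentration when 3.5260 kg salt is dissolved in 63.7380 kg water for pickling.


Formula: Conc = salt / (water + salt) * 100
Substituting: Conc = 3.5260 / (63.7380 + 3.5260) * 100
Result: 5.2420 %


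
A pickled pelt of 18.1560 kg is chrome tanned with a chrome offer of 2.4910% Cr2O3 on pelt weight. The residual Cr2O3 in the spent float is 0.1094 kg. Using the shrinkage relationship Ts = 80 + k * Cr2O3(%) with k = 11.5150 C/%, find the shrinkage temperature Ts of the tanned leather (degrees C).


Offered = pelt * offer_pct / 100 = 18.1560 * 2.4910 / 100 = 0.4523 kg
Uptake = offered - residual = 0.4523 - 0.1094 = 0.3429 kg
Cr2O3% on pelt = uptake / pelt * 100 = 0.3429 / 18.1560 * 100 = 1.8884 %
Ts = 80 + k * Cr2O3% = 80 + 11.5150 * 1.8884 = 101.7454 C


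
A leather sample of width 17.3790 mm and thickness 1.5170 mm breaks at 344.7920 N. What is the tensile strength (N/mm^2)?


Formula: TS = force / (width * thickness)
Substituting: TS = 344.7920 / (17.3790 * 1.5170)
Result: 13.0782 N/mm^2


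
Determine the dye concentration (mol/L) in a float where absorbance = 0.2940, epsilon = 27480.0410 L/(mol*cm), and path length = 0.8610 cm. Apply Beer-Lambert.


Formula: c = A / (epsilon * l)
Substituting: c = 0.2940 / (27480.0410 * 0.8610)
Result: 1.2426e-05 mol/L


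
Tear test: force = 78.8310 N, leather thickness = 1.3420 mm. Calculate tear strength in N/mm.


Formula: Tear strength = force / thickness
Substituting: Tear strength = 78.8310 / 1.3420
Result: 58.7414 N/mm


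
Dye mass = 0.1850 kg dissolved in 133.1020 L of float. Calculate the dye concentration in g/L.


Formula: Conc = dye_mass(kg) / volume(L) * 1000
Substituting: Conc = 0.1850 / 133.1020 * 1000
Result: 1.3899 g/L


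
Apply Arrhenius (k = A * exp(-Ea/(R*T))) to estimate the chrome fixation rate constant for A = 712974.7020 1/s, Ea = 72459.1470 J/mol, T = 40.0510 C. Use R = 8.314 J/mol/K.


T_K = T_C + 273.15 = 40.0510 + 273.15 = 313.2010 K
exponent = -Ea / (R * T_K) = -72459.1470 / (8.314 * 313.2010) = -27.8266
k = A * exp(exponent) = 712974.7020 * exp(-27.8266) = 5.8632e-07 1/s


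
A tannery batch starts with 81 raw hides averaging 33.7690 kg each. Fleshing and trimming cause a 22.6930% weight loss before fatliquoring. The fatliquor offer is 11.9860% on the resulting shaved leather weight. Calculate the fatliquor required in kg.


Total_raw = N * avg_wt = 81 * 33.7690 = 2735.2890 kg
Substrate = Total_raw * (1 - loss/100) = 2735.2890 * (1 - 22.6930/100) = 2114.5699 kg
Fat = Substrate * pct / 100 = 2114.5699 * 11.9860 / 100 = 253.4523 kg


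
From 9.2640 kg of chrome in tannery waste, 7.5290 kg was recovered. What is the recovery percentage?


Formula: Recovery = recovered / input * 100
Substituting: Recovery = 7.5290 / 9.2640 * 100
Result: 81.2716 %


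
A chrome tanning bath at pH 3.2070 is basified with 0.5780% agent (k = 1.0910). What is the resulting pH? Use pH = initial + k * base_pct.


Formula: pH_final = pH_initial + k * base_pct
Substituting: pH_final = 3.2070 + 1.0910 * 0.5780
Result: 3.8376


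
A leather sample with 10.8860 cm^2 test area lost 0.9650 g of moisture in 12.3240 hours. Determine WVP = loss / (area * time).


Formula: WVP = loss / (area * time)
Substituting: WVP = 0.9650 / (10.8860 * 12.3240)
Result: 0.00719295 g/(cm^2*hr)


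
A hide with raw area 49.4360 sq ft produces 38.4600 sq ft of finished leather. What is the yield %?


Formula: Yield = finished / raw * 100
Substituting: Yield = 38.4600 / 49.4360 * 100
Result: 77.7976 %


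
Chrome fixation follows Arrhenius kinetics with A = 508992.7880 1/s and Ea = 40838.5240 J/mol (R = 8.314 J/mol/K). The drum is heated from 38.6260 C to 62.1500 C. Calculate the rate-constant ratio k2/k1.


T1 = 38.6260 + 273.15 = 311.7760 K; T2 = 62.1500 + 273.15 = 335.3000 K
k1 = A * exp(-Ea/(R*T1)) = 508992.7880 * exp(-40838.5240/(8.314*311.7760)) = 0.0731845 1/s
k2 = A * exp(-Ea/(R*T2)) = 508992.7880 * exp(-40838.5240/(8.314*335.3000)) = 0.2210 1/s
k2/k1 = 0.2210 / 0.0731845 = 3.0202


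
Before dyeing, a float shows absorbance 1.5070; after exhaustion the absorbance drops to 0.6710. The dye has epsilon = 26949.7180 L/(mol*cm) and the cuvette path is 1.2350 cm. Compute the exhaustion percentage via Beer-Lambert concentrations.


c_initial = A_i / (epsilon * l) = 1.5070 / (26949.7180 * 1.2350) = 4.5279e-05 mol/L
c_final = A_f / (epsilon * l) = 0.6710 / (26949.7180 * 1.2350) = 2.0161e-05 mol/L
Exhaustion = (c_initial - c_final) / c_initial * 100 = (4.5279e-05 - 2.0161e-05) / 4.5279e-05 * 100 = 55.4745 %


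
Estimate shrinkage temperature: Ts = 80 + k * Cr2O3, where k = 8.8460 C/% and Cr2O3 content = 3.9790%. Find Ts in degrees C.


Formula: Ts = 80 + k * Cr2O3
Substituting: Ts = 80 + 8.8460 * 3.9790
Result: 115.1982 C


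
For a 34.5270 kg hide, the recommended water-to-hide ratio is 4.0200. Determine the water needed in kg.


Formula: Water = hide_weight * ratio
Substituting: Water = 34.5270 * 4.0200
Result: 138.7985 kg


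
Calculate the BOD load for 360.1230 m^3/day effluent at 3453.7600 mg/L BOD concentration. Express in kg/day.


Formula: BOD_load = volume * conc / 1000
Substituting: BOD_load = 360.1230 * 3453.7600 / 1000
Result: 1243.7784 kg/day


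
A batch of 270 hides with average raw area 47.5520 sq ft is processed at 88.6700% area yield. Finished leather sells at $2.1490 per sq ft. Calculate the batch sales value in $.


Raw_total = N * avg_area = 270 * 47.5520 = 12839.0400 sq ft
Finished = Raw_total * yield / 100 = 12839.0400 * 88.6700 / 100 = 11384.3768 sq ft
Value = Finished * price = 11384.3768 * 2.1490 = 24465.0257 $


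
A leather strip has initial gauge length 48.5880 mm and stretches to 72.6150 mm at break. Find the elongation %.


Formula: Elongation = (Lf - L0) / L0 * 100
Substituting: Elongation = (72.6150 - 48.5880) / 48.5880 * 100
Result: 49.4505 %


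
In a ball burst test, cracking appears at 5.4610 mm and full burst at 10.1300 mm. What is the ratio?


Formula: Ratio = crack / burst
Substituting: Ratio = 5.4610 / 10.1300
Result: 0.5391


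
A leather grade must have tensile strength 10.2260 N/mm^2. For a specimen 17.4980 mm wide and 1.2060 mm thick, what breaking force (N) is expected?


Formula: F = TS * w * t
Substituting: F = 10.2260 * 17.4980 * 1.2060
Result: 215.7951 N


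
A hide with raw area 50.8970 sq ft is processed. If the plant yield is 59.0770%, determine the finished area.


Formula: finished = raw * yield / 100
Substituting: finished = 50.8970 * 59.0770 / 100
Result: 30.0684 sq ft


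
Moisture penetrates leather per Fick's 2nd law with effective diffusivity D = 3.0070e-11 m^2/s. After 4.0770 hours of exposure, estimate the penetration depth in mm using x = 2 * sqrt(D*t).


t = 4.0770 hr * 3600 = 14677.2000 s
D * t = 3.0070e-11 * 14677.2000 = 4.4134e-07
x = 2 * sqrt(D*t) = 2 * sqrt(4.4134e-07) = 0.00132867 m = 1.3287 mm


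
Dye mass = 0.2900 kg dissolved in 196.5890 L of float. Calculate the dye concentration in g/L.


Formula: Conc = dye_mass(kg) / volume(L) * 1000
Substituting: Conc = 0.2900 / 196.5890 * 1000
Result: 1.4752 g/L


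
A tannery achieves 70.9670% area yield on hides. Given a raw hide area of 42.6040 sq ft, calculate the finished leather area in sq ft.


Formula: finished = raw * yield / 100
Substituting: finished = 42.6040 * 70.9670 / 100
Result: 30.2348 sq ft


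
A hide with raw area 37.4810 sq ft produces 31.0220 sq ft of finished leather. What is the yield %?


Formula: Yield = finished / raw * 100
Substituting: Yield = 31.0220 / 37.4810 * 100
Result: 82.7673 %


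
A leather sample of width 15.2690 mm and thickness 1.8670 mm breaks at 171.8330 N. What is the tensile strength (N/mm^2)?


Formula: TS = force / (width * thickness)
Substituting: TS = 171.8330 / (15.2690 * 1.8670)
Result: 6.0277 N/mm^2


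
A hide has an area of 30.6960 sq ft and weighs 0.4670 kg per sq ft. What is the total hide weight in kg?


Formula: Weight = area * weight_per_sqft
Substituting: Weight = 30.6960 * 0.4670
Result: 14.3350 kg


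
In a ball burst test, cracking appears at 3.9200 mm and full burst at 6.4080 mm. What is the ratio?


Formula: Ratio = crack / burst
Substituting: Ratio = 3.9200 / 6.4080
Result: 0.6117


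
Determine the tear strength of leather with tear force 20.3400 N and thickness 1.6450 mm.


Formula: Tear strength = force / thickness
Substituting: Tear strength = 20.3400 / 1.6450
Result: 12.3647 N/mm


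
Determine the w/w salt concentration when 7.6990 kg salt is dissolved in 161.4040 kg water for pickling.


Formula: Conc = salt / (water + salt) * 100
Substituting: Conc = 7.6990 / (161.4040 + 7.6990) * 100
Result: 4.5528 %


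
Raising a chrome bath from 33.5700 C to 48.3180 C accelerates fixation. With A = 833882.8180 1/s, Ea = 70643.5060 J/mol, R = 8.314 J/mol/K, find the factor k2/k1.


T1 = 33.5700 + 273.15 = 306.7200 K; T2 = 48.3180 + 273.15 = 321.4680 K
k1 = A * exp(-Ea/(R*T1)) = 833882.8180 * exp(-70643.5060/(8.314*306.7200)) = 7.7630e-07 1/s
k2 = A * exp(-Ea/(R*T2)) = 833882.8180 * exp(-70643.5060/(8.314*321.4680)) = 2.7668e-06 1/s
k2/k1 = 2.7668e-06 / 7.7630e-07 = 3.5641


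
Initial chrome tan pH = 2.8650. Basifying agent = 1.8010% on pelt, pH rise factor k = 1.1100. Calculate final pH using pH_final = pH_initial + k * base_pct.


Formula: pH_final = pH_initial + k * base_pct
Substituting: pH_final = 2.8650 + 1.1100 * 1.8010
Result: 4.8641


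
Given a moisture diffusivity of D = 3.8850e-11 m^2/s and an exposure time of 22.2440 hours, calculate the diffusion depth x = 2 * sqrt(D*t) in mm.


t = 22.2440 hr * 3600 = 80078.4000 s
D * t = 3.8850e-11 * 80078.4000 = 3.1110e-06
x = 2 * sqrt(D*t) = 2 * sqrt(3.1110e-06) = 0.00352763 m = 3.5276 mm


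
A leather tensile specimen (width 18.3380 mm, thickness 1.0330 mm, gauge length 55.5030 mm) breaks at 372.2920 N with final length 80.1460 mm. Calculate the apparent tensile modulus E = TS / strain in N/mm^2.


TS = F / (w * t) = 372.2920 / (18.3380 * 1.0330) = 19.6531 N/mm^2
strain = (Lf - L0) / L0 = (80.1460 - 55.5030) / 55.5030 = 0.4440
E = TS / strain = 19.6531 / 0.4440 = 44.2644 N/mm^2


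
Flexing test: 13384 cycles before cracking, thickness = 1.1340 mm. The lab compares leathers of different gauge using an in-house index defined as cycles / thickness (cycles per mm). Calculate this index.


Formula: Index = cycles / thickness
Substituting: Index = 13384 / 1.1340
Result: 11802.4691 cycles/mm


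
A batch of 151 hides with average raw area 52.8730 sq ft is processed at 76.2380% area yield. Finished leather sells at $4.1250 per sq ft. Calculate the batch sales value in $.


Raw_total = N * avg_area = 151 * 52.8730 = 7983.8230 sq ft
Finished = Raw_total * yield / 100 = 7983.8230 * 76.2380 / 100 = 6086.7070 sq ft
Value = Finished * price = 6086.7070 * 4.1250 = 25107.6663 $


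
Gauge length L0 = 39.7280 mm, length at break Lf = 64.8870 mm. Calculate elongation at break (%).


Formula: Elongation = (Lf - L0) / L0 * 100
Substituting: Elongation = (64.8870 - 39.7280) / 39.7280 * 100
Result: 63.3281 %


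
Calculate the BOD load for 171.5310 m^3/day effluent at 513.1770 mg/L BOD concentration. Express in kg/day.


Formula: BOD_load = volume * conc / 1000
Substituting: BOD_load = 171.5310 * 513.1770 / 1000
Result: 88.0258 kg/day


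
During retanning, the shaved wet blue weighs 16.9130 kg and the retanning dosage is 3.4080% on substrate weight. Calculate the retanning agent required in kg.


Formula: Retan = substrate * pct / 100
Substituting: Retan = 16.9130 * 3.4080 / 100
Result: 0.5764 kg


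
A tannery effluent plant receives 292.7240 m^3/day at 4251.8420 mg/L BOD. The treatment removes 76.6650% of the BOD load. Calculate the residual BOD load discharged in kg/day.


Load_in = volume * conc / 1000 = 292.7240 * 4251.8420 / 1000 = 1244.6162 kg/day
Removed = Load_in * eff / 100 = 1244.6162 * 76.6650 / 100 = 954.1850 kg/day
Load_out = Load_in - Removed = 1244.6162 - 954.1850 = 290.4312 kg/day


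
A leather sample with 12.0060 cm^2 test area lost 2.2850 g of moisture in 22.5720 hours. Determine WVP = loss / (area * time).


Formula: WVP = loss / (area * time)
Substituting: WVP = 2.2850 / (12.0060 * 22.5720)
Result: 0.00843175 g/(cm^2*hr)


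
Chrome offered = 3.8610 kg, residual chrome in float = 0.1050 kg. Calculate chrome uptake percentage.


Formula: Uptake = (offered - residual) / offered * 100
Substituting: Uptake = (3.8610 - 0.1050) / 3.8610 * 100
Result: 97.2805 %


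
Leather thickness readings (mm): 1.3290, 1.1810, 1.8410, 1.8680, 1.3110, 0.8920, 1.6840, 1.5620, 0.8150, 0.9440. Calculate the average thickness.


Formula: Average = sum / n
Substituting: Average = 13.4270 / 10
Result: 1.3427 mm


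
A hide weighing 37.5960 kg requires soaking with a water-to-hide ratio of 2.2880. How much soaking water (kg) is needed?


Formula: Water = hide_weight * ratio
Substituting: Water = 37.5960 * 2.2880
Result: 86.0196 kg


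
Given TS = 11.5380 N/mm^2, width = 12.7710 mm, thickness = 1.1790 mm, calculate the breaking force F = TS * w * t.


Formula: F = TS * w * t
Substituting: F = 11.5380 * 12.7710 * 1.1790
Result: 173.7278 N


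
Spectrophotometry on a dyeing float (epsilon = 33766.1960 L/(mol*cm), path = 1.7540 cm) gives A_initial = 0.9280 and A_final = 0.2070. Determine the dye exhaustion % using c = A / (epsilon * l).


c_initial = A_i / (epsilon * l) = 0.9280 / (33766.1960 * 1.7540) = 1.5669e-05 mol/L
c_final = A_f / (epsilon * l) = 0.2070 / (33766.1960 * 1.7540) = 3.4951e-06 mol/L
Exhaustion = (c_initial - c_final) / c_initial * 100 = (1.5669e-05 - 3.4951e-06) / 1.5669e-05 * 100 = 77.6940 %


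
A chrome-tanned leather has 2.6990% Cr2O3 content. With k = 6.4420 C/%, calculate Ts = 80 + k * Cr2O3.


Formula: Ts = 80 + k * Cr2O3
Substituting: Ts = 80 + 6.4420 * 2.6990
Result: 97.3870 C


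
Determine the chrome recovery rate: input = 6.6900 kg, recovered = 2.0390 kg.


Formula: Recovery = recovered / input * 100
Substituting: Recovery = 2.0390 / 6.6900 * 100
Result: 30.4783 %


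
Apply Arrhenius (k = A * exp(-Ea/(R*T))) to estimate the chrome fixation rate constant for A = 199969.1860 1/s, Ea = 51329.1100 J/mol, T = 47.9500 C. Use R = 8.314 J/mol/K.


T_K = T_C + 273.15 = 47.9500 + 273.15 = 321.1000 K
exponent = -Ea / (R * T_K) = -51329.1100 / (8.314 * 321.1000) = -19.2271
k = A * exp(exponent) = 199969.1860 * exp(-19.2271) = 8.9279e-04 1/s


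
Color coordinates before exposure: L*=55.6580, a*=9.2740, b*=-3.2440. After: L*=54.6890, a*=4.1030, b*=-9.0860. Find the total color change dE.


dL = -0.9690, da = -5.1710, db = -5.8420
dE = sqrt((-0.9690)^2 + (-5.1710)^2 + (-5.8420)^2) = 7.8618


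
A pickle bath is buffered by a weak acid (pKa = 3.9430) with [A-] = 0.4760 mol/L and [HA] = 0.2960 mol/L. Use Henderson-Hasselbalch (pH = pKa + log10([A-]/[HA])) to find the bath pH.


ratio = [A-] / [HA] = 0.4760 / 0.2960 = 1.6081
log10(ratio) = 0.2063
pH = pKa + log10(ratio) = 3.9430 + 0.2063 = 4.1493


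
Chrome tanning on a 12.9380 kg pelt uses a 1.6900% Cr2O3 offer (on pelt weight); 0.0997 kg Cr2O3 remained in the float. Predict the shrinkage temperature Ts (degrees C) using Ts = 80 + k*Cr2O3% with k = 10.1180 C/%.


Offered = pelt * offer_pct / 100 = 12.9380 * 1.6900 / 100 = 0.2187 kg
Uptake = offered - residual = 0.2187 - 0.0997 = 0.1190 kg
Cr2O3% on pelt = uptake / pelt * 100 = 0.1190 / 12.9380 * 100 = 0.9194 %
Ts = 80 + k * Cr2O3% = 80 + 10.1180 * 0.9194 = 89.3025 C


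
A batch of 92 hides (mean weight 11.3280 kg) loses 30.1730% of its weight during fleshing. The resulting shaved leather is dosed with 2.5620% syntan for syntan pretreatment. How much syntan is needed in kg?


Total_raw = N * avg_wt = 92 * 11.3280 = 1042.1760 kg
Substrate = Total_raw * (1 - loss/100) = 1042.1760 * (1 - 30.1730/100) = 727.7202 kg
Syntan = Substrate * pct / 100 = 727.7202 * 2.5620 / 100 = 18.6442 kg


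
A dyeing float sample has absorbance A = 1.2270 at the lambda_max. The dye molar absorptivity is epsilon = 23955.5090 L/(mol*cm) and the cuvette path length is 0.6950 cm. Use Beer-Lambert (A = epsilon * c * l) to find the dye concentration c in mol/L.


Formula: c = A / (epsilon * l)
Substituting: c = 1.2270 / (23955.5090 * 0.6950)
Result: 7.3698e-05 mol/L


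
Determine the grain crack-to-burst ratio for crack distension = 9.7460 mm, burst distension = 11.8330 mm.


Formula: Ratio = crack / burst
Substituting: Ratio = 9.7460 / 11.8330
Result: 0.8236


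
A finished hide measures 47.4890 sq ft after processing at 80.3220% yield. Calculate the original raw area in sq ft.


Formula: raw = finished * 100 / yield
Substituting: raw = 47.4890 * 100 / 80.3220
Result: 59.1233 sq ft


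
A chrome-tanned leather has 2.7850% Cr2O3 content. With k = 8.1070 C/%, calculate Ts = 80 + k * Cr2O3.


Formula: Ts = 80 + k * Cr2O3
Substituting: Ts = 80 + 8.1070 * 2.7850
Result: 102.5780 C


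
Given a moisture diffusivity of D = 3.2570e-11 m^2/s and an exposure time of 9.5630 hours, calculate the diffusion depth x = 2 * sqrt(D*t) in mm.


t = 9.5630 hr * 3600 = 34426.8000 s
D * t = 3.2570e-11 * 34426.8000 = 1.1213e-06
x = 2 * sqrt(D*t) = 2 * sqrt(1.1213e-06) = 0.00211781 m = 2.1178 mm


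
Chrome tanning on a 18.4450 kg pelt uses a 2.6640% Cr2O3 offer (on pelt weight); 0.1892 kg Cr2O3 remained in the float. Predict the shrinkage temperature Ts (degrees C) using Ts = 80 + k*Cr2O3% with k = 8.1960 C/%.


Offered = pelt * offer_pct / 100 = 18.4450 * 2.6640 / 100 = 0.4914 kg
Uptake = offered - residual = 0.4914 - 0.1892 = 0.3022 kg
Cr2O3% on pelt = uptake / pelt * 100 = 0.3022 / 18.4450 * 100 = 1.6382 %
Ts = 80 + k * Cr2O3% = 80 + 8.1960 * 1.6382 = 93.4271 C


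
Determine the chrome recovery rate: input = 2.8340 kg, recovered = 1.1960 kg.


Formula: Recovery = recovered / input * 100
Substituting: Recovery = 1.1960 / 2.8340 * 100
Result: 42.2018 %


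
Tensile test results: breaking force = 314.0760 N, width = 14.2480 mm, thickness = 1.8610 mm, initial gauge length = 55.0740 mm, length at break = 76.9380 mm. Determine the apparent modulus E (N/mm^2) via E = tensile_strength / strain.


TS = F / (w * t) = 314.0760 / (14.2480 * 1.8610) = 11.8450 N/mm^2
strain = (Lf - L0) / L0 = (76.9380 - 55.0740) / 55.0740 = 0.3970
E = TS / strain = 11.8450 / 0.3970 = 29.8367 N/mm^2


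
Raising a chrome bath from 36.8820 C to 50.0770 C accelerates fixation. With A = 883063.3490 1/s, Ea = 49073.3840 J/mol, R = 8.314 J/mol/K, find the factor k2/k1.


T1 = 36.8820 + 273.15 = 310.0320 K; T2 = 50.0770 + 273.15 = 323.2270 K
k1 = A * exp(-Ea/(R*T1)) = 883063.3490 * exp(-49073.3840/(8.314*310.0320)) = 0.00476144 1/s
k2 = A * exp(-Ea/(R*T2)) = 883063.3490 * exp(-49073.3840/(8.314*323.2270)) = 0.0103579 1/s
k2/k1 = 0.0103579 / 0.00476144 = 2.1754
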